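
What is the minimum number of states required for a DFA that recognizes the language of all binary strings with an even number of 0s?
Language: binary strings with an even number of 0s
Lower bound (Myhill–Nerode): the prefixes ε, 0 are pairwise distinguishable:
  ε vs 0: suffix ε distinguishes them (ε has zero 0s (accepted), 0 has one 0 (rejected))
So any DFA needs at least 2 states.
Upper bound: a DFA with 2 states exists (one state per class above).
Minimum states: 2

Final answer: 2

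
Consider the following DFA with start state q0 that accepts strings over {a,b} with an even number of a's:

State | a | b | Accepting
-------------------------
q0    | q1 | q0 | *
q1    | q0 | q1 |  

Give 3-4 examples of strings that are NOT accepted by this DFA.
Any strings that end in a non-accepting state work; for example:
"abaa": q0 → q1 → q1 → q0 → q1; q1 is not accepting → rejected
"abbb": q0 → q1 → q1 → q1 → q1; q1 is not accepting → rejected
"babb": q0 → q0 → q1 → q1 → q1; q1 is not accepting → rejected
"bbba": q0 → q0 → q0 → q0 → q1; q1 is not accepting → rejected

Final answer: "abaa", "abbb", "babb", "bbba"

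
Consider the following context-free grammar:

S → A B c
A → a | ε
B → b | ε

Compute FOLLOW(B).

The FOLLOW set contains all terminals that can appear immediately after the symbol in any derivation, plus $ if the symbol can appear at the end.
B occurs in S → A B c, immediately followed by the terminal c. So FOLLOW(B) = {c}.

Final answer: {c}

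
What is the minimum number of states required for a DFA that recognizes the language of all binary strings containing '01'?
Language: binary strings containing '01'
Lower bound (Myhill–Nerode): the prefixes ε, 0, 01 are pairwise distinguishable:
  ε vs 01: suffix ε distinguishes them (ε is rejected, 01 is accepted)
  0 vs 01: suffix ε distinguishes them (0 is rejected, 01 is accepted)
  ε vs 0: suffix 1 distinguishes them (ε·1 = 1 is rejected, 0·1 = 01 is accepted)
So any DFA needs at least 3 states.
Upper bound: a DFA with 3 states exists (one state per class above: 'no progress', 'last symbol 0', and 'seen 01' (accepting sink)).
Minimum states: 3

Final answer: 3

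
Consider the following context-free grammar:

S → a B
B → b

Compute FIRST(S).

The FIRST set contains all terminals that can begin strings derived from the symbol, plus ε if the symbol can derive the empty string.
S has the single production S → a B, whose right-hand side begins with the terminal a. So FIRST(S) = {a}.

Final answer: {a}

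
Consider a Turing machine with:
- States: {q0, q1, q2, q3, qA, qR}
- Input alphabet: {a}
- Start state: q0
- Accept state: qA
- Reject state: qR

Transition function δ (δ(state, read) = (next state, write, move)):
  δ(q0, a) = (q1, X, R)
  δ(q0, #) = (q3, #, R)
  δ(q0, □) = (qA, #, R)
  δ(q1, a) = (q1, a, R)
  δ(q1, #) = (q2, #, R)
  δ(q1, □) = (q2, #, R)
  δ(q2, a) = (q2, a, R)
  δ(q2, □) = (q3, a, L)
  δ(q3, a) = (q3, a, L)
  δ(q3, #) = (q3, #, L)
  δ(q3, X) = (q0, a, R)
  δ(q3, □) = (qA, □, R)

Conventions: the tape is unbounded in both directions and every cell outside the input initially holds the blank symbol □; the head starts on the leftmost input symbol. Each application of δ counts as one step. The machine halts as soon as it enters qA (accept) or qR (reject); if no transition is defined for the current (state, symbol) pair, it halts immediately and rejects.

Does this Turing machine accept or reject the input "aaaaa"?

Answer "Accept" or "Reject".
Trace (configuration after each step, as tape_left[state]tape_right with head position):
Step 0: [q0]aaaaa (head at position 0)
Step 1: X[q1]aaaa (head 1)
Step 2: Xa[q1]aaa (head 2)
Step 3: Xaa[q1]aa (head 3)
Step 4: Xaaa[q1]a (head 4)
Step 5: Xaaaa[q1]□ (head 5)
Step 6: Xaaaa#[q2]□ (head 6)
Step 7: Xaaaa[q3]#a (head 5)
Step 8: Xaaa[q3]a#a (head 4)
Step 9: Xaa[q3]aa#a (head 3)
Step 10: Xa[q3]aaa#a (head 2)
Step 11: X[q3]aaaa#a (head 1)
Step 12: [q3]Xaaaa#a (head 0)
Step 13: a[q0]aaaa#a (head 1)
Step 14: aX[q1]aaa#a (head 2)
Step 15: aXa[q1]aa#a (head 3)
Step 16: aXaa[q1]a#a (head 4)
Step 17: aXaaa[q1]#a (head 5)
Step 18: aXaaa#[q2]a (head 6)
Step 19: aXaaa#a[q2]□ (head 7)
Step 20: aXaaa#[q3]aa (head 6)
Step 21: aXaaa[q3]#aa (head 5)
Step 22: aXaa[q3]a#aa (head 4)
Step 23: aXa[q3]aa#aa (head 3)
Step 24: aX[q3]aaa#aa (head 2)
Step 25: a[q3]Xaaa#aa (head 1)
Step 26: aa[q0]aaa#aa (head 2)
Step 27: aaX[q1]aa#aa (head 3)
Step 28: aaXa[q1]a#aa (head 4)
Step 29: aaXaa[q1]#aa (head 5)
Step 30: aaXaa#[q2]aa (head 6)
Step 31: aaXaa#a[q2]a (head 7)
Step 32: aaXaa#aa[q2]□ (head 8)
Step 33: aaXaa#a[q3]aa (head 7)
Step 34: aaXaa#[q3]aaa (head 6)
Step 35: aaXaa[q3]#aaa (head 5)
Step 36: aaXa[q3]a#aaa (head 4)
Step 37: aaX[q3]aa#aaa (head 3)
Step 38: aa[q3]Xaa#aaa (head 2)
Step 39: aaa[q0]aa#aaa (head 3)
Step 40: aaaX[q1]a#aaa (head 4)
Step 41: aaaXa[q1]#aaa (head 5)
Step 42: aaaXa#[q2]aaa (head 6)
Step 43: aaaXa#a[q2]aa (head 7)
Step 44: aaaXa#aa[q2]a (head 8)
Step 45: aaaXa#aaa[q2]□ (head 9)
Step 46: aaaXa#aa[q3]aa (head 8)
Step 47: aaaXa#a[q3]aaa (head 7)
Step 48: aaaXa#[q3]aaaa (head 6)
Step 49: aaaXa[q3]#aaaa (head 5)
Step 50: aaaX[q3]a#aaaa (head 4)
Step 51: aaa[q3]Xa#aaaa (head 3)
Step 52: aaaa[q0]a#aaaa (head 4)
Step 53: aaaaX[q1]#aaaa (head 5)
Step 54: aaaaX#[q2]aaaa (head 6)
Step 55: aaaaX#a[q2]aaa (head 7)
Step 56: aaaaX#aa[q2]aa (head 8)
Step 57: aaaaX#aaa[q2]a (head 9)
Step 58: aaaaX#aaaa[q2]□ (head 10)
Step 59: aaaaX#aaa[q3]aa (head 9)
Step 60: aaaaX#aa[q3]aaa (head 8)
Step 61: aaaaX#a[q3]aaaa (head 7)
Step 62: aaaaX#[q3]aaaaa (head 6)
Step 63: aaaaX[q3]#aaaaa (head 5)
Step 64: aaaa[q3]X#aaaaa (head 4)
Step 65: aaaaa[q0]#aaaaa (head 5)
Step 66: aaaaa#[q3]aaaaa (head 6)
Step 67: aaaaa[q3]#aaaaa (head 5)
Step 68: aaaa[q3]a#aaaaa (head 4)
Step 69: aaa[q3]aa#aaaaa (head 3)
Step 70: aa[q3]aaa#aaaaa (head 2)
Step 71: a[q3]aaaa#aaaaa (head 1)
Step 72: [q3]aaaaa#aaaaa (head 0)
Step 73: [q3]□aaaaa#aaaaa (head -1)
Step 74: □[qA]aaaaa#aaaaa (head 0)
The machine is in qA, so it halts and accepts.

Final answer: Accept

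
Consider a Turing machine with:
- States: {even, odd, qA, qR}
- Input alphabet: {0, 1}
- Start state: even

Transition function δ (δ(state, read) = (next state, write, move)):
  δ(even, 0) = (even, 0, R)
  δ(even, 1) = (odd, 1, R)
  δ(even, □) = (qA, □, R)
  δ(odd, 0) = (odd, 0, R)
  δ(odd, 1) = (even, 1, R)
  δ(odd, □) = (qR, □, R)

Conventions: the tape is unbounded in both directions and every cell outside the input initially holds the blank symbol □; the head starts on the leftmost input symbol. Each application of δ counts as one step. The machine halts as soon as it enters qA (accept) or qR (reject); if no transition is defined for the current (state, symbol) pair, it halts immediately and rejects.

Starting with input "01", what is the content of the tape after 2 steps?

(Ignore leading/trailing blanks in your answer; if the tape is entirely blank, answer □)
Step 0: [even]01 (head at position 0)
Step 1: δ(even, 0) = (even, 0, R)  ⊢  0[even]1 (head at position 1)
Step 2: δ(even, 1) = (odd, 1, R)  ⊢  01[odd]□ (head at position 2)
Tape after 2 steps (ignoring surrounding blanks): 01

Final answer: Tape: 01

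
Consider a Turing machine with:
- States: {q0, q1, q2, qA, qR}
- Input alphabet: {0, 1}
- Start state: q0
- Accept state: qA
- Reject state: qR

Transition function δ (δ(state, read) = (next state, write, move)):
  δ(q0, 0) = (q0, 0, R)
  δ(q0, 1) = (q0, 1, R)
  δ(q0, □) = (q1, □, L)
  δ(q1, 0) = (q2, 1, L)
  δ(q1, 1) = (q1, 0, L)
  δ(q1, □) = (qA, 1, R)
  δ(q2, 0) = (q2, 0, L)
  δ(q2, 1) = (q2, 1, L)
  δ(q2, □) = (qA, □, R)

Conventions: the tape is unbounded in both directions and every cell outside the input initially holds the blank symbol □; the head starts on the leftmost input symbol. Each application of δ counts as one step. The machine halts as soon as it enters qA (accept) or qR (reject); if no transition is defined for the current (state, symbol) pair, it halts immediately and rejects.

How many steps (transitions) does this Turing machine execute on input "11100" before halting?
Step 0: [q0]11100 (head at position 0)
Step 1: δ(q0, 1) = (q0, 1, R)  ⊢  1[q0]1100 (head at position 1)
Step 2: δ(q0, 1) = (q0, 1, R)  ⊢  11[q0]100 (head at position 2)
Step 3: δ(q0, 1) = (q0, 1, R)  ⊢  111[q0]00 (head at position 3)
Step 4: δ(q0, 0) = (q0, 0, R)  ⊢  1110[q0]0 (head at position 4)
Step 5: δ(q0, 0) = (q0, 0, R)  ⊢  11100[q0]□ (head at position 5)
Step 6: δ(q0, □) = (q1, □, L)  ⊢  1110[q1]0□ (head at position 4)
Step 7: δ(q1, 0) = (q2, 1, L)  ⊢  111[q2]01□ (head at position 3)
Step 8: δ(q2, 0) = (q2, 0, L)  ⊢  11[q2]101□ (head at position 2)
Step 9: δ(q2, 1) = (q2, 1, L)  ⊢  1[q2]1101□ (head at position 1)
Step 10: δ(q2, 1) = (q2, 1, L)  ⊢  [q2]11101□ (head at position 0)
Step 11: δ(q2, 1) = (q2, 1, L)  ⊢  [q2]□11101□ (head at position -1)
Step 12: δ(q2, □) = (qA, □, R)  ⊢  □[qA]11101□ (head at position 0)
The machine is in qA, so it halts and accepts.
Number of transitions executed: 12.

Final answer: 12 steps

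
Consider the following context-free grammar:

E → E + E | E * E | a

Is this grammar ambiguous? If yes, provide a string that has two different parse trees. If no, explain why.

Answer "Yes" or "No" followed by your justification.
Two different leftmost derivations of a + a * a:
  (1) E ⇒ E + E ⇒ a + E ⇒ a + E * E ⇒ a + a * E ⇒ a + a * a   (tree groups a + (a * a))
  (2) E ⇒ E * E ⇒ E + E * E ⇒ a + E * E ⇒ a + a * E ⇒ a + a * a   (tree groups (a + a) * a)
Two distinct leftmost derivations = two distinct parse trees, so the grammar is ambiguous.

Final answer: Yes - the string 'a + a * a' has two distinct leftmost derivations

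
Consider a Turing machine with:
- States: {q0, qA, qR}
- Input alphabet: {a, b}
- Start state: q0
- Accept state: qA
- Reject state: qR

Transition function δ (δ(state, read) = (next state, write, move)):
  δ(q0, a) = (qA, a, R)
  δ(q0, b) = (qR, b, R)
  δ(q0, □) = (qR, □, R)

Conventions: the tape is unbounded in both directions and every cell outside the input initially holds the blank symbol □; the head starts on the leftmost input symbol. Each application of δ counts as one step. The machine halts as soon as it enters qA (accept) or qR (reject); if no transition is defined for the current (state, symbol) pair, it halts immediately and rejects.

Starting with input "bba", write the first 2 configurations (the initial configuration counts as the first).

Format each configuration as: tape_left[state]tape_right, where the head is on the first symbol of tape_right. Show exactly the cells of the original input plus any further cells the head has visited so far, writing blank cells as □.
Step 0: [q0]bba (head at position 0)
Step 1: δ(q0, b) = (qR, b, R)  ⊢  b[qR]ba (head at position 1)

Final answer: [q0]bba ⊢ b[qR]ba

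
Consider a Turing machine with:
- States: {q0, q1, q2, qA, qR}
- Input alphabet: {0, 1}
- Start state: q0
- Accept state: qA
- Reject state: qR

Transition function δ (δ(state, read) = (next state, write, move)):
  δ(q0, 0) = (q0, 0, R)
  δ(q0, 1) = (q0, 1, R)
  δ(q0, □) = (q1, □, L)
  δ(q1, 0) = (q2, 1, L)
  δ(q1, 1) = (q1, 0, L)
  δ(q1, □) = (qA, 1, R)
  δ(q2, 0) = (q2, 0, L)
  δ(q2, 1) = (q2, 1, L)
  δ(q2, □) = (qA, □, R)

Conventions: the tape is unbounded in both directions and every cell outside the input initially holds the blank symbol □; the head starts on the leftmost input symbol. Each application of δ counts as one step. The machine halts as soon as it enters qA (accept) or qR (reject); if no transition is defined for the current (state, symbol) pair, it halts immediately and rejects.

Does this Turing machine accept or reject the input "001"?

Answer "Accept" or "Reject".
Step 0: [q0]001 (head at position 0)
Step 1: δ(q0, 0) = (q0, 0, R)  ⊢  0[q0]01 (head at position 1)
Step 2: δ(q0, 0) = (q0, 0, R)  ⊢  00[q0]1 (head at position 2)
Step 3: δ(q0, 1) = (q0, 1, R)  ⊢  001[q0]□ (head at position 3)
Step 4: δ(q0, □) = (q1, □, L)  ⊢  00[q1]1□ (head at position 2)
Step 5: δ(q1, 1) = (q1, 0, L)  ⊢  0[q1]00□ (head at position 1)
Step 6: δ(q1, 0) = (q2, 1, L)  ⊢  [q2]010□ (head at position 0)
Step 7: δ(q2, 0) = (q2, 0, L)  ⊢  [q2]□010□ (head at position -1)
Step 8: δ(q2, □) = (qA, □, R)  ⊢  □[qA]010□ (head at position 0)
The machine is in qA, so it halts and accepts.

Final answer: Accept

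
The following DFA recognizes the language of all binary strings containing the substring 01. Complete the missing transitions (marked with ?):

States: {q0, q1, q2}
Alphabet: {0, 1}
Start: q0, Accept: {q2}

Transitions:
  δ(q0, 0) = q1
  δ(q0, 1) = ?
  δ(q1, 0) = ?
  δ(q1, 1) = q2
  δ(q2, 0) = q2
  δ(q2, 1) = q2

What each state remembers (consistent with the given transitions and accept states):
  q0: 01 not seen yet and the last symbol was not 0
  q1: 01 not seen yet and the last symbol was 0
  q2: the substring 01 has already been seen
Filling in the missing entries:
  δ(q0, 1): in q0 (01 not seen yet and the last symbol was not 0), after reading 1 we have: 01 not seen yet and the last symbol was not 0 → q0
  δ(q1, 0): in q1 (01 not seen yet and the last symbol was 0), after reading 0 we have: 01 not seen yet and the last symbol was 0 → q1

Final answer: δ(q0, 1) = q0; δ(q1, 0) = q1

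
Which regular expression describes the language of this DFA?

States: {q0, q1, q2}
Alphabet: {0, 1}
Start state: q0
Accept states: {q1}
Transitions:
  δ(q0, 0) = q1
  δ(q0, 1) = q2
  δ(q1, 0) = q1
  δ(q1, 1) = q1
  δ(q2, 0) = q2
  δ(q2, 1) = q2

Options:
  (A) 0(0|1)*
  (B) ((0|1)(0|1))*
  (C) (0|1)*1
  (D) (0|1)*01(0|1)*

Testing sample strings against the DFA:
  '10110' -> rejected
  '10' -> rejected
  '000' -> accepted
  '01' -> accepted
Checking each option for a counterexample:
  (A) 0(0|1)*: agrees with the DFA on all strings of length ≤ 4
  (B) ((0|1)(0|1))*: ε is rejected by the DFA but matches the regex → eliminated
  (C) (0|1)*1: '0' is accepted by the DFA but does not match the regex → eliminated
  (D) (0|1)*01(0|1)*: '0' is accepted by the DFA but does not match the regex → eliminated
Only (A) 0(0|1)* is consistent with the DFA.

Final answer: (A) 0(0|1)*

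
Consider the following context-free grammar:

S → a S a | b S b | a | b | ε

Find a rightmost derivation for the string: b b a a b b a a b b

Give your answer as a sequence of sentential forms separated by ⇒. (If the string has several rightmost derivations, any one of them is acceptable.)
Start with S.
Step 1: the rightmost non-terminal is S; apply S → b S b:  b S b
Step 2: the rightmost non-terminal is S; apply S → b S b:  b b S b b
Step 3: the rightmost non-terminal is S; apply S → a S a:  b b a S a b b
Step 4: the rightmost non-terminal is S; apply S → a S a:  b b a a S a a b b
Step 5: the rightmost non-terminal is S; apply S → b S b:  b b a a b S b a a b b
Step 6: the rightmost non-terminal is S; apply S → ε:  b b a a b b a a b b

Final answer: S ⇒ b S b ⇒ b b S b b ⇒ b b a S a b b ⇒ b b a a S a a b b ⇒ b b a a b S b a a b b ⇒ b b a a b b a a b b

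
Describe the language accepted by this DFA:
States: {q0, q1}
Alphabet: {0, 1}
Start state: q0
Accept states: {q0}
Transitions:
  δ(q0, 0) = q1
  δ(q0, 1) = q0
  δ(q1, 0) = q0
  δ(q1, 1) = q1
Analyzing the DFA structure:
Start state: q0
Accept states: {q0}
Interpreting what each state remembers (checking against the transitions):
  q0: an even number of 0s has been read so far
  q1: an odd number of 0s has been read so far
  δ(q0, 0): in q0 (an even number of 0s has been read so far), after reading 0 we have: an odd number of 0s has been read so far → q1
  δ(q0, 1): in q0 (an even number of 0s has been read so far), after reading 1 we have: an even number of 0s has been read so far → q0
  δ(q1, 0): in q1 (an odd number of 0s has been read so far), after reading 0 we have: an even number of 0s has been read so far → q0
  δ(q1, 1): in q1 (an odd number of 0s has been read so far), after reading 1 we have: an odd number of 0s has been read so far → q1
A string is accepted iff it ends in {q0}, i.e. an even number of 0s has been read so far.
Language: All binary strings with an even number of 0s

Final answer: All binary strings with an even number of 0s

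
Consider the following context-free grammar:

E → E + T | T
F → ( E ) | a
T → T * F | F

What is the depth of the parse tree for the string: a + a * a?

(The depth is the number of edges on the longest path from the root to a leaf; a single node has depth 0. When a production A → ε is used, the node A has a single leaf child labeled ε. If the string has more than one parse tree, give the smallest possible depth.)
The grammar is unambiguous; the parse tree of a + a * a is:
E → E + T at the root (depth 0).
  Left E (depth 1) → T (2) → F (3) → a (4).
  Right T (depth 1) → T * F; that T (2) → F (3) → a (4); F (2) → a (3).
The longest root-to-leaf paths have 4 edges.
Depth = 4.

Final answer: 4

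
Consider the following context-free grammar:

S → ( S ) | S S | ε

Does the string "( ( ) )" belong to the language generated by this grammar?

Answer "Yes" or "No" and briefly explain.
A derivation exists: S ⇒ ( S ) ⇒ ( ( S ) ) ⇒ ( ( ) ) (using S → ( S ) twice, then S → ε).

Final answer: Yes - a valid derivation exists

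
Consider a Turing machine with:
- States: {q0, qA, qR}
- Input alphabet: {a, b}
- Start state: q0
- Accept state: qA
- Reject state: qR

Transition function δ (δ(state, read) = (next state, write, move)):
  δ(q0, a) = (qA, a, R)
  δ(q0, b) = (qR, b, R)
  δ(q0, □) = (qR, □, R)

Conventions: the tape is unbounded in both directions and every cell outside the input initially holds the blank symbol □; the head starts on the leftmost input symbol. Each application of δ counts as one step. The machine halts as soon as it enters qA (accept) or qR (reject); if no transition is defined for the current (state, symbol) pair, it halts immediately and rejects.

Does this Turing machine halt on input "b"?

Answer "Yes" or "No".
Step 0: [q0]b (head at position 0)
Step 1: δ(q0, b) = (qR, b, R)  ⊢  b[qR]□ (head at position 1)
The machine is in qR, so it halts and rejects.
It halts after 1 steps.

Final answer: Yes - halts after 1 steps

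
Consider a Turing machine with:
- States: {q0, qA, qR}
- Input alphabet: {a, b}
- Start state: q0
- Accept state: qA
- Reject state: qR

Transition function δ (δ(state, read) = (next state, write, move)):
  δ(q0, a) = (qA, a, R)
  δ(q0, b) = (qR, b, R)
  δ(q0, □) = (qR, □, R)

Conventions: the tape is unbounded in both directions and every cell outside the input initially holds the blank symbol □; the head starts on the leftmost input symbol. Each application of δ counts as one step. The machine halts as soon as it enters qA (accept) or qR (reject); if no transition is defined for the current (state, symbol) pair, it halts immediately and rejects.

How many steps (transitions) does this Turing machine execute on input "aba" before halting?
Step 0: [q0]aba (head at position 0)
Step 1: δ(q0, a) = (qA, a, R)  ⊢  a[qA]ba (head at position 1)
The machine is in qA, so it halts and accepts.
Number of transitions executed: 1.

Final answer: 1 steps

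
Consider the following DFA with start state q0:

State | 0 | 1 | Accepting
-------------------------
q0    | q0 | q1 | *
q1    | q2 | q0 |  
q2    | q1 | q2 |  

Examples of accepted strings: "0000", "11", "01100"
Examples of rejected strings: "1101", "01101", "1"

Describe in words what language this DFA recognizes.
binary numbers divisible by 3 (treating the string as a binary integer; leading zeros allowed, the empty string counts as 0)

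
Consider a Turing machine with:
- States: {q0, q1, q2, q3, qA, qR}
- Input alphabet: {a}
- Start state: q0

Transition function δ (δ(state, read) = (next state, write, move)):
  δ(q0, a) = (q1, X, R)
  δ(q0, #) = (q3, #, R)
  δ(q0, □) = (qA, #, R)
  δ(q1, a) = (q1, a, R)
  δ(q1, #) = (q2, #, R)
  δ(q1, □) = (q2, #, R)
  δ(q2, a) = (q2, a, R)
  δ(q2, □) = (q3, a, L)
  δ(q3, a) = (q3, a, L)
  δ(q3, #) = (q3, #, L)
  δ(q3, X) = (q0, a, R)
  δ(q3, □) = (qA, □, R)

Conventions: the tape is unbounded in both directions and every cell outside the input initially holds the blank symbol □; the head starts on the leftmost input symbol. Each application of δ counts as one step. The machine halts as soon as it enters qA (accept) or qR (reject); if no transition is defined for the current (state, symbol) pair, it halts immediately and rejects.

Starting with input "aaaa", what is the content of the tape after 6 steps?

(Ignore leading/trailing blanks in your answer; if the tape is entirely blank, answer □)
Step 0: [q0]aaaa (head at position 0)
Step 1: δ(q0, a) = (q1, X, R)  ⊢  X[q1]aaa (head at position 1)
Step 2: δ(q1, a) = (q1, a, R)  ⊢  Xa[q1]aa (head at position 2)
Step 3: δ(q1, a) = (q1, a, R)  ⊢  Xaa[q1]a (head at position 3)
Step 4: δ(q1, a) = (q1, a, R)  ⊢  Xaaa[q1]□ (head at position 4)
Step 5: δ(q1, □) = (q2, #, R)  ⊢  Xaaa#[q2]□ (head at position 5)
Step 6: δ(q2, □) = (q3, a, L)  ⊢  Xaaa[q3]#a (head at position 4)
Tape after 6 steps (ignoring surrounding blanks): Xaaa#a

Final answer: Tape: Xaaa#a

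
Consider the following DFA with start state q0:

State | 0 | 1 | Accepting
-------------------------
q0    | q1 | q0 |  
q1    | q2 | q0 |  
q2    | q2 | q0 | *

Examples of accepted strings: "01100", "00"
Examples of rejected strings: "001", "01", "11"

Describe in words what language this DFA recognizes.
binary strings ending with '00'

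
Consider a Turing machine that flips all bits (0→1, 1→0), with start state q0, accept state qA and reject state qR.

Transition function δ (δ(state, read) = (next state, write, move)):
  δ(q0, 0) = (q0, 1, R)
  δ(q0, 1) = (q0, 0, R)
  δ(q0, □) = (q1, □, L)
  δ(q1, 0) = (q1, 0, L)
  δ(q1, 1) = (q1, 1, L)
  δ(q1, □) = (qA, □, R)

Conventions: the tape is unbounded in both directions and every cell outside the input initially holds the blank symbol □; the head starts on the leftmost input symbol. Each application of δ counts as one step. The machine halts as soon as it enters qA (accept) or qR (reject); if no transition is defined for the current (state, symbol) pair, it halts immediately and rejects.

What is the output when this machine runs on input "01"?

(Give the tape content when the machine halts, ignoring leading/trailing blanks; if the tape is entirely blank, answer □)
Step 0: [q0]01 (head at position 0)
Step 1: δ(q0, 0) = (q0, 1, R)  ⊢  1[q0]1 (head at position 1)
Step 2: δ(q0, 1) = (q0, 0, R)  ⊢  10[q0]□ (head at position 2)
Step 3: δ(q0, □) = (q1, □, L)  ⊢  1[q1]0□ (head at position 1)
Step 4: δ(q1, 0) = (q1, 0, L)  ⊢  [q1]10□ (head at position 0)
Step 5: δ(q1, 1) = (q1, 1, L)  ⊢  [q1]□10□ (head at position -1)
Step 6: δ(q1, □) = (qA, □, R)  ⊢  □[qA]10□ (head at position 0)
The machine is in qA, so it halts and accepts.
Tape content when halted (ignoring surrounding blanks): 10

Final answer: Output: 10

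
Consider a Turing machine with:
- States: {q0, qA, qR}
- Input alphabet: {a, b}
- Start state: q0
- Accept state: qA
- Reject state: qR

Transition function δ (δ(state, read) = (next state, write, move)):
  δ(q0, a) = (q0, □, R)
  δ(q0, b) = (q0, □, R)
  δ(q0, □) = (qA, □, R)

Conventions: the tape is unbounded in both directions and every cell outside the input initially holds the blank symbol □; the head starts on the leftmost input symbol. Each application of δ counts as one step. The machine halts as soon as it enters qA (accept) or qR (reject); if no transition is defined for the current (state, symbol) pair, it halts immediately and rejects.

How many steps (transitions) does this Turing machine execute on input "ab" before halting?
Step 0: [q0]ab (head at position 0)
Step 1: δ(q0, a) = (q0, □, R)  ⊢  □[q0]b (head at position 1)
Step 2: δ(q0, b) = (q0, □, R)  ⊢  □□[q0]□ (head at position 2)
Step 3: δ(q0, □) = (qA, □, R)  ⊢  □□□[qA]□ (head at position 3)
The machine is in qA, so it halts and accepts.
Number of transitions executed: 3.

Final answer: 3 steps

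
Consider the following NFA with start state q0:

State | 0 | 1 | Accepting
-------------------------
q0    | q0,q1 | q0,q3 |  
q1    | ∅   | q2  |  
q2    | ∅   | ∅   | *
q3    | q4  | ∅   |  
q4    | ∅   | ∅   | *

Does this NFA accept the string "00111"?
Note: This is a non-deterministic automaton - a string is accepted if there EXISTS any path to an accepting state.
Track the set of states the NFA could be in: start {q0}
Read '0': {q0} → {q0, q1}
Read '0': {q0, q1} → {q0, q1}
Read '1': {q0, q1} → {q0, q2, q3}
Read '1': {q0, q2, q3} → {q0, q3}
Read '1': {q0, q3} → {q0, q3}
Final set {q0, q3} contains no accepting state → rejected.

Final answer: No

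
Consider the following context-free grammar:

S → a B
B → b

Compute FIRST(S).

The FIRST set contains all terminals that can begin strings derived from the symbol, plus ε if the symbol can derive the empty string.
S has the single production S → a B, whose right-hand side begins with the terminal a. So FIRST(S) = {a}.

Final answer: {a}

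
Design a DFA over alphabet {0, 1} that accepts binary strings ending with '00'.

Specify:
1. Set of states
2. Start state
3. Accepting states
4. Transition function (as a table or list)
One valid DFA (any DFA recognizing the same language is acceptable):
States: {q0, q1, q2}
Start: q0
Accepting: {q2}
Transitions (accepting states marked with *):
State | 0 | 1 | Accepting
-------------------------
q0    | q1 | q0 |  
q1    | q2 | q0 |  
q2    | q2 | q0 | *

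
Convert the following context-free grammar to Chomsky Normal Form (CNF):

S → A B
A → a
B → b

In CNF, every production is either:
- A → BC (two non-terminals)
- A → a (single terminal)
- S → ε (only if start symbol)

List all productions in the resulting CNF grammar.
The grammar has no ε-productions or unit productions to eliminate.
S → A B is already in CNF (two non-terminals) – keep it.
A → a is already in CNF (single terminal) – keep it.
B → b is already in CNF (single terminal) – keep it.
Resulting CNF grammar (3 productions): A → a; B → b; S → A B

Final answer: A → a; B → b; S → A B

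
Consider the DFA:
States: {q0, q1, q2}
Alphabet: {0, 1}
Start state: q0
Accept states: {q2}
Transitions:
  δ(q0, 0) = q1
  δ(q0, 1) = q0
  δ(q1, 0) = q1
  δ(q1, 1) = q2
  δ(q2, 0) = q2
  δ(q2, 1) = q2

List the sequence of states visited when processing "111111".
Starting at q0
Read '1': q0 -> q0
Read '1': q0 -> q0
Read '1': q0 -> q0
Read '1': q0 -> q0
Read '1': q0 -> q0
Read '1': q0 -> q0

Final answer: q0 -> q0 -> q0 -> q0 -> q0 -> q0 -> q0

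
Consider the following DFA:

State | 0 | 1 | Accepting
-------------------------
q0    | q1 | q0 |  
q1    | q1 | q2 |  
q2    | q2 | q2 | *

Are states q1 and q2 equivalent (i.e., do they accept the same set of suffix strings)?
Try the suffix ε (the empty string).
From q1: q1 — not accepting.
From q2: q2 — accepting.
The two states disagree on this suffix, so they are not equivalent.

Final answer: No. Distinguishing string: ε (the empty string) - accepted from q2 but not from q1.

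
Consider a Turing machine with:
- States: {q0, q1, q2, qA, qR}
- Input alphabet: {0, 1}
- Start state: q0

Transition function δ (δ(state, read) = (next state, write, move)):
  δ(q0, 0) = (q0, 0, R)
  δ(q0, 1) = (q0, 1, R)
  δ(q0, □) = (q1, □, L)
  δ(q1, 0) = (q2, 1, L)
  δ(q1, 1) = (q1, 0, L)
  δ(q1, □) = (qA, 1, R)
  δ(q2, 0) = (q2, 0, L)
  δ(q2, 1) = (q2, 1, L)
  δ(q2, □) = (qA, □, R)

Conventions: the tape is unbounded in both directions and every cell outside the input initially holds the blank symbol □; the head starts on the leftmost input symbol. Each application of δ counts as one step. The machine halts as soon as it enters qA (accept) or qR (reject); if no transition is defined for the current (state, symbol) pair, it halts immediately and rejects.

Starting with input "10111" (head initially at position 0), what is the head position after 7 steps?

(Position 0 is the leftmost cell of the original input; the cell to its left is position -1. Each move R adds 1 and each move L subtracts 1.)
Step 0: [q0]10111 (head at position 0)
Step 1: δ(q0, 1) = (q0, 1, R)  ⊢  1[q0]0111 (head at position 1)
Step 2: δ(q0, 0) = (q0, 0, R)  ⊢  10[q0]111 (head at position 2)
Step 3: δ(q0, 1) = (q0, 1, R)  ⊢  101[q0]11 (head at position 3)
Step 4: δ(q0, 1) = (q0, 1, R)  ⊢  1011[q0]1 (head at position 4)
Step 5: δ(q0, 1) = (q0, 1, R)  ⊢  10111[q0]□ (head at position 5)
Step 6: δ(q0, □) = (q1, □, L)  ⊢  1011[q1]1□ (head at position 4)
Step 7: δ(q1, 1) = (q1, 0, L)  ⊢  101[q1]10□ (head at position 3)
Head position after 7 steps: 3

Final answer: Position 3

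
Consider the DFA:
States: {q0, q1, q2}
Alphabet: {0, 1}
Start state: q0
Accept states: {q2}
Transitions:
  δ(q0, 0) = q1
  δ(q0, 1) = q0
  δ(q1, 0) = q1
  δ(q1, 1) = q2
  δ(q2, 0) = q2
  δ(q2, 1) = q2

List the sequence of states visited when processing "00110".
Starting at q0
Read '0': q0 -> q1
Read '0': q1 -> q1
Read '1': q1 -> q2
Read '1': q2 -> q2
Read '0': q2 -> q2

Final answer: q0 -> q1 -> q1 -> q2 -> q2 -> q2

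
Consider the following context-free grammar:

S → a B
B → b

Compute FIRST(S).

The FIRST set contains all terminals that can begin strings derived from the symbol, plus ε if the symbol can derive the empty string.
S has the single production S → a B, whose right-hand side begins with the terminal a. So FIRST(S) = {a}.

Final answer: {a}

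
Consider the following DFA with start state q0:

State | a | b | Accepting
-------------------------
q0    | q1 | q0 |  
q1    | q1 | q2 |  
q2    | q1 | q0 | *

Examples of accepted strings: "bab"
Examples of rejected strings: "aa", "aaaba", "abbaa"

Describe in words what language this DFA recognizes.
strings over {a,b} ending with 'ab'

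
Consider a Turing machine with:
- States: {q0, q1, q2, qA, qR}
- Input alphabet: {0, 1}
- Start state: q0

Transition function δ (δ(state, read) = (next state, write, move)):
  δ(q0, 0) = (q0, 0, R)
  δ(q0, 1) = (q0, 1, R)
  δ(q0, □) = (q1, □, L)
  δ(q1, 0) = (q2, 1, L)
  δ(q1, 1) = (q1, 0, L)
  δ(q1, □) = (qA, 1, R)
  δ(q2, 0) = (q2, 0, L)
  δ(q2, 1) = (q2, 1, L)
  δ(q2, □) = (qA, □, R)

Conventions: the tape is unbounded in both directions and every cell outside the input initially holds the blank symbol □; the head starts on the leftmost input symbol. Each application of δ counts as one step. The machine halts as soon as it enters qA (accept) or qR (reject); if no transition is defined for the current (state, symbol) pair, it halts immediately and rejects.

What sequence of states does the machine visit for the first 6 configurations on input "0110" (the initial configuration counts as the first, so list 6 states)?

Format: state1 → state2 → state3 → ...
Step 0: [q0]0110 (head at position 0)
Step 1: δ(q0, 0) = (q0, 0, R)  ⊢  0[q0]110 (head at position 1)
Step 2: δ(q0, 1) = (q0, 1, R)  ⊢  01[q0]10 (head at position 2)
Step 3: δ(q0, 1) = (q0, 1, R)  ⊢  011[q0]0 (head at position 3)
Step 4: δ(q0, 0) = (q0, 0, R)  ⊢  0110[q0]□ (head at position 4)
Step 5: δ(q0, □) = (q1, □, L)  ⊢  011[q1]0□ (head at position 3)
Reading off the states of these 6 configurations: q0 → q0 → q0 → q0 → q0 → q1

Final answer: q0 → q0 → q0 → q0 → q0 → q1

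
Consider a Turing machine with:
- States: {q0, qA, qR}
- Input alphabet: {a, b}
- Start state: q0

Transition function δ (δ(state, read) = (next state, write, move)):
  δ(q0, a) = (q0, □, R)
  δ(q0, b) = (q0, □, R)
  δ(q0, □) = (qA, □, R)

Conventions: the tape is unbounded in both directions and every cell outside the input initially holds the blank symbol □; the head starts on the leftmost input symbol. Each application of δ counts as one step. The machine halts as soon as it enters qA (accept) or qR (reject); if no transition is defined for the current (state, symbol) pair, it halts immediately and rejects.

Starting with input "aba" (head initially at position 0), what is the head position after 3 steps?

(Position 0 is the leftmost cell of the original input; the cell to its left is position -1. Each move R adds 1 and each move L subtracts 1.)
Step 0: [q0]aba (head at position 0)
Step 1: δ(q0, a) = (q0, □, R)  ⊢  □[q0]ba (head at position 1)
Step 2: δ(q0, b) = (q0, □, R)  ⊢  □□[q0]a (head at position 2)
Step 3: δ(q0, a) = (q0, □, R)  ⊢  □□□[q0]□ (head at position 3)
Head position after 3 steps: 3

Final answer: Position 3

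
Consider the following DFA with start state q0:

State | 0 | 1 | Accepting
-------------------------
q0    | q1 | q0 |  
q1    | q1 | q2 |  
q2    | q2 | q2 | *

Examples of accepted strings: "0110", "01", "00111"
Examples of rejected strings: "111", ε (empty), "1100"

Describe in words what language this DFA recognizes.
binary strings containing '01' as a substring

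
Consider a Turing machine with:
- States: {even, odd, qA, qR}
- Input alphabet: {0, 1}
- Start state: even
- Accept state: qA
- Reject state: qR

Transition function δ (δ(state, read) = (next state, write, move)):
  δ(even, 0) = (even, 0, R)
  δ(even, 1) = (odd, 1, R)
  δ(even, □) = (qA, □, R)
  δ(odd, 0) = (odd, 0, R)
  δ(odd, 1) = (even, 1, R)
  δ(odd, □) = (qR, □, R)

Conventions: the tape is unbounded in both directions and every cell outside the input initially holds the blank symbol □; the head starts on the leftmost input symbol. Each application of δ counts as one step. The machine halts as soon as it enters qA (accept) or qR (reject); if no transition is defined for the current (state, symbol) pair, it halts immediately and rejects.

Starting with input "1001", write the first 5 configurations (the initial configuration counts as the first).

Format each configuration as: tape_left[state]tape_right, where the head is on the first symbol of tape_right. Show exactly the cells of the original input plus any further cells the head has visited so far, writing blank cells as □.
Step 0: [even]1001 (head at position 0)
Step 1: δ(even, 1) = (odd, 1, R)  ⊢  1[odd]001 (head at position 1)
Step 2: δ(odd, 0) = (odd, 0, R)  ⊢  10[odd]01 (head at position 2)
Step 3: δ(odd, 0) = (odd, 0, R)  ⊢  100[odd]1 (head at position 3)
Step 4: δ(odd, 1) = (even, 1, R)  ⊢  1001[even]□ (head at position 4)

Final answer: [even]1001 ⊢ 1[odd]001 ⊢ 10[odd]01 ⊢ 100[odd]1 ⊢ 1001[even]□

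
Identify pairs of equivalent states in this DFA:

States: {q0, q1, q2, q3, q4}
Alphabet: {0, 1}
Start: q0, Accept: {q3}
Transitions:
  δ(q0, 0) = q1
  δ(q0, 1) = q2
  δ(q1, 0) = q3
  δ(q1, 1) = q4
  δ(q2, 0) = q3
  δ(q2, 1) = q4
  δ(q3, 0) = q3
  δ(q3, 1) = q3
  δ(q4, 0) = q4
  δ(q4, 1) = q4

Using the table-filling algorithm:
Round 0 – mark pairs where exactly one state is accepting: (q0,q3), (q1,q3), (q2,q3), (q3,q4)
Round 1 – newly marked: (q0,q1) [on 0: q1 vs q3, already marked]; (q0,q2) [on 0: q1 vs q3, already marked]; (q1,q4) [on 0: q3 vs q4, already marked]; (q2,q4) [on 0: q3 vs q4, already marked]
Round 2 – newly marked: (q0,q4) [on 0: q1 vs q4, already marked]
No further pairs can be marked.
(q1, q2) unmarked: δ(q1,0)=q3, δ(q2,0)=q3; δ(q1,1)=q4, δ(q2,1)=q4 → equivalent
Equivalent pairs: (q1, q2)

Final answer: Equivalent pairs: (q1, q2)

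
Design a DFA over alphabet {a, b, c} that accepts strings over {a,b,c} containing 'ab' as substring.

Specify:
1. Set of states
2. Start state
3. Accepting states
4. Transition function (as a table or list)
One valid DFA (any DFA recognizing the same language is acceptable):
States: {q0, q1, q2}
Start: q0
Accepting: {q2}
Transitions (accepting states marked with *):
State | a | b | c | Accepting
-----------------------------
q0    | q1 | q0 | q0 |  
q1    | q1 | q2 | q0 |  
q2    | q2 | q2 | q2 | *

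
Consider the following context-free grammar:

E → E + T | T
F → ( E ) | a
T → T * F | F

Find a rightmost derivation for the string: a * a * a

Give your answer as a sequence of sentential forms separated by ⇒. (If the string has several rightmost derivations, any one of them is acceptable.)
Start with E.
Step 1: the rightmost non-terminal is E; apply E → T:  T
Step 2: the rightmost non-terminal is T; apply T → T * F:  T * F
Step 3: the rightmost non-terminal is F; apply F → a:  T * a
Step 4: the rightmost non-terminal is T; apply T → T * F:  T * F * a
Step 5: the rightmost non-terminal is F; apply F → a:  T * a * a
Step 6: the rightmost non-terminal is T; apply T → F:  F * a * a
Step 7: the rightmost non-terminal is F; apply F → a:  a * a * a

Final answer: E ⇒ T ⇒ T * F ⇒ T * a ⇒ T * F * a ⇒ T * a * a ⇒ F * a * a ⇒ a * a * a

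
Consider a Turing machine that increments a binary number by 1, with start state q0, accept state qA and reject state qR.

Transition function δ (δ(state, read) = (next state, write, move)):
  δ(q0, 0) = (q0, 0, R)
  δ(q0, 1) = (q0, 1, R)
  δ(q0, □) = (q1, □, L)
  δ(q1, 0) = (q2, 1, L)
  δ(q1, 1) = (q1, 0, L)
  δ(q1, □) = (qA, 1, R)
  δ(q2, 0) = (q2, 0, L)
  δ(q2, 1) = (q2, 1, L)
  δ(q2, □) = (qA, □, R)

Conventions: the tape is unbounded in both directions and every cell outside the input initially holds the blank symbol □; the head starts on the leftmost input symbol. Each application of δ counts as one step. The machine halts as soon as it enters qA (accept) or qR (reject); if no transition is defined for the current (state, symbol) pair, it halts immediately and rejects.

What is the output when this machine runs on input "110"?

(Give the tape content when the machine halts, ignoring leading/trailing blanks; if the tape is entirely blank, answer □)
Step 0: [q0]110 (head at position 0)
Step 1: δ(q0, 1) = (q0, 1, R)  ⊢  1[q0]10 (head at position 1)
Step 2: δ(q0, 1) = (q0, 1, R)  ⊢  11[q0]0 (head at position 2)
Step 3: δ(q0, 0) = (q0, 0, R)  ⊢  110[q0]□ (head at position 3)
Step 4: δ(q0, □) = (q1, □, L)  ⊢  11[q1]0□ (head at position 2)
Step 5: δ(q1, 0) = (q2, 1, L)  ⊢  1[q2]11□ (head at position 1)
Step 6: δ(q2, 1) = (q2, 1, L)  ⊢  [q2]111□ (head at position 0)
Step 7: δ(q2, 1) = (q2, 1, L)  ⊢  [q2]□111□ (head at position -1)
Step 8: δ(q2, □) = (qA, □, R)  ⊢  □[qA]111□ (head at position 0)
The machine is in qA, so it halts and accepts.
Tape content when halted (ignoring surrounding blanks): 111

Final answer: Output: 111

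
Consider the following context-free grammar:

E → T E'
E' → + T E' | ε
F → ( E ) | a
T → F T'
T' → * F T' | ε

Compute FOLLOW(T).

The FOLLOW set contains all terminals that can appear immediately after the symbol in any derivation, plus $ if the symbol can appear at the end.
Useful FIRST sets: FIRST(E') = {+, ε}, FIRST(T') = {*, ε} (both E' and T' are nullable).
FOLLOW(E): E is the start symbol → $; E appears in F → ( E ) followed by ')' → FOLLOW(E) = {), $}.
FOLLOW(E'): E' appears at the right end of E → T E' and of E' → + T E', so FOLLOW(E') ⊇ FOLLOW(E) (the second occurrence adds nothing new). FOLLOW(E') = {), $}.
FOLLOW(T): in E → T E' and E' → + T E', T is followed by E': add FIRST(E') minus ε = {+}; since E' is nullable, also add FOLLOW(E) and FOLLOW(E') = {), $}. FOLLOW(T) = {+, ), $}.

Final answer: {$, ), +}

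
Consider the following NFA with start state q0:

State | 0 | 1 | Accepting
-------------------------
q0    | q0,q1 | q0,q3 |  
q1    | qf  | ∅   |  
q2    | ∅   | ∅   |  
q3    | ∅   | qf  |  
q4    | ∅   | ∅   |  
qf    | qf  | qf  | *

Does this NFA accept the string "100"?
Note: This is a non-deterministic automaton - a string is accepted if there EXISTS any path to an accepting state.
Track the set of states the NFA could be in: start {q0}
Read '1': {q0} → {q0, q3}
Read '0': {q0, q3} → {q0, q1}
Read '0': {q0, q1} → {q0, q1, qf}
Final set {q0, q1, qf} contains accepting state(s) {qf} → accepted.

Final answer: Yes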